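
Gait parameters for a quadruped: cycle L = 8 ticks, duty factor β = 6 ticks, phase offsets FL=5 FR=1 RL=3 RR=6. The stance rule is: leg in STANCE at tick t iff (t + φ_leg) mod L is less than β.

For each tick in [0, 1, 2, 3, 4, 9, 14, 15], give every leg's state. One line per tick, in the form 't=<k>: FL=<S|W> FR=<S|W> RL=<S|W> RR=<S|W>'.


t=0: FL=S FR=S RL=S RR=W
t=1: FL=W FR=S RL=S RR=W
t=2: FL=W FR=S RL=S RR=S
t=3: FL=S FR=S RL=W RR=S
t=4: FL=S FR=S RL=W RR=S
t=9: FL=W FR=S RL=S RR=W
t=14: FL=S FR=W RL=S RR=S
t=15: FL=S FR=S RL=S RR=S

t=0: phase=(5,1,3,6) vs β=6 → FL=S FR=S RL=S RR=W
t=1: phase=(6,2,4,7) vs β=6 → FL=W FR=S RL=S RR=W
t=2: phase=(7,3,5,0) vs β=6 → FL=W FR=S RL=S RR=S
t=3: phase=(0,4,6,1) vs β=6 → FL=S FR=S RL=W RR=S
t=4: phase=(1,5,7,2) vs β=6 → FL=S FR=S RL=W RR=S
t=9: phase=(6,2,4,7) vs β=6 → FL=W FR=S RL=S RR=W
t=14: phase=(3,7,1,4) vs β=6 → FL=S FR=W RL=S RR=S
t=15: phase=(4,0,2,5) vs β=6 → FL=S FR=S RL=S RR=S


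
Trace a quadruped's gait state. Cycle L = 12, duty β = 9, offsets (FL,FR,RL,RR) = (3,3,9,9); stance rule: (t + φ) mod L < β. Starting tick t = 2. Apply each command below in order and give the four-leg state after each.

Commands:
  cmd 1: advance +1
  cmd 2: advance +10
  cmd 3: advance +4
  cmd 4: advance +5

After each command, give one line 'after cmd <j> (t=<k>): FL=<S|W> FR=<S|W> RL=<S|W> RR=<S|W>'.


start t=2: FL=S FR=S RL=W RR=W
cmd 1: advance +1 → t=3, phase=(6,6,0,0) → FL=S FR=S RL=S RR=S
cmd 2: advance +10 → t=13, phase=(4,4,10,10) → FL=S FR=S RL=W RR=W
cmd 3: advance +4 → t=17, phase=(8,8,2,2) → FL=S FR=S RL=S RR=S
cmd 4: advance +5 → t=22, phase=(1,1,7,7) → FL=S FR=S RL=S RR=S

after cmd 1 (t=3): FL=S FR=S RL=S RR=S
after cmd 2 (t=13): FL=S FR=S RL=W RR=W
after cmd 3 (t=17): FL=S FR=S RL=S RR=S
after cmd 4 (t=22): FL=S FR=S RL=S RR=S


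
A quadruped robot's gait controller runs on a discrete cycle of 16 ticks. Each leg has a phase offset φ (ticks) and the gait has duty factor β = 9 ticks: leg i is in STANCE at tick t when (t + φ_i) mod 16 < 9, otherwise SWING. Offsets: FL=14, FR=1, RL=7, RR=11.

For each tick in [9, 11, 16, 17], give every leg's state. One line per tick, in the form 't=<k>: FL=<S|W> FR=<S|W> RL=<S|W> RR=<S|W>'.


t=9: phase=(7,10,0,4) vs β=9 → FL=S FR=W RL=S RR=S
t=11: phase=(9,12,2,6) vs β=9 → FL=W FR=W RL=S RR=S
t=16: phase=(14,1,7,11) vs β=9 → FL=W FR=S RL=S RR=W
t=17: phase=(15,2,8,12) vs β=9 → FL=W FR=S RL=S RR=W

t=9: FL=S FR=W RL=S RR=S
t=11: FL=W FR=W RL=S RR=S
t=16: FL=W FR=S RL=S RR=W
t=17: FL=W FR=S RL=S RR=W


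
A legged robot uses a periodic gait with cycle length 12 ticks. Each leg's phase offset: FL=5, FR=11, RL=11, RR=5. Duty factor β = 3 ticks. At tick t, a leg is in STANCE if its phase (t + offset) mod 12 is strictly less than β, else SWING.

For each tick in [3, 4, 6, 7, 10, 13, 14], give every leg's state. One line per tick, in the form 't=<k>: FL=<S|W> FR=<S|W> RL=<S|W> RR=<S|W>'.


t=3: phase=(8,2,2,8) vs β=3 → FL=W FR=S RL=S RR=W
t=4: phase=(9,3,3,9) vs β=3 → FL=W FR=W RL=W RR=W
t=6: phase=(11,5,5,11) vs β=3 → FL=W FR=W RL=W RR=W
t=7: phase=(0,6,6,0) vs β=3 → FL=S FR=W RL=W RR=S
t=10: phase=(3,9,9,3) vs β=3 → FL=W FR=W RL=W RR=W
t=13: phase=(6,0,0,6) vs β=3 → FL=W FR=S RL=S RR=W
t=14: phase=(7,1,1,7) vs β=3 → FL=W FR=S RL=S RR=W

t=3: FL=W FR=S RL=S RR=W
t=4: FL=W FR=W RL=W RR=W
t=6: FL=W FR=W RL=W RR=W
t=7: FL=S FR=W RL=W RR=S
t=10: FL=W FR=W RL=W RR=W
t=13: FL=W FR=S RL=S RR=W
t=14: FL=W FR=S RL=S RR=W


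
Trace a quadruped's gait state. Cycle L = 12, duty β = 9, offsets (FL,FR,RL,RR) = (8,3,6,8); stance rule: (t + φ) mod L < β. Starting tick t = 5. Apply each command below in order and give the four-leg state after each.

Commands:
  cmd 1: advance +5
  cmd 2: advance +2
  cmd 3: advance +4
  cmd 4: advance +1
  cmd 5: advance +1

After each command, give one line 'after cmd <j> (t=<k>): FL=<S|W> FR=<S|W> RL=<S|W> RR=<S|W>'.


start t=5: FL=S FR=S RL=W RR=S
cmd 1: advance +5 → t=10, phase=(6,1,4,6) → FL=S FR=S RL=S RR=S
cmd 2: advance +2 → t=12, phase=(8,3,6,8) → FL=S FR=S RL=S RR=S
cmd 3: advance +4 → t=16, phase=(0,7,10,0) → FL=S FR=S RL=W RR=S
cmd 4: advance +1 → t=17, phase=(1,8,11,1) → FL=S FR=S RL=W RR=S
cmd 5: advance +1 → t=18, phase=(2,9,0,2) → FL=S FR=W RL=S RR=S

after cmd 1 (t=10): FL=S FR=S RL=S RR=S
after cmd 2 (t=12): FL=S FR=S RL=S RR=S
after cmd 3 (t=16): FL=S FR=S RL=W RR=S
after cmd 4 (t=17): FL=S FR=S RL=W RR=S
after cmd 5 (t=18): FL=S FR=W RL=S RR=S


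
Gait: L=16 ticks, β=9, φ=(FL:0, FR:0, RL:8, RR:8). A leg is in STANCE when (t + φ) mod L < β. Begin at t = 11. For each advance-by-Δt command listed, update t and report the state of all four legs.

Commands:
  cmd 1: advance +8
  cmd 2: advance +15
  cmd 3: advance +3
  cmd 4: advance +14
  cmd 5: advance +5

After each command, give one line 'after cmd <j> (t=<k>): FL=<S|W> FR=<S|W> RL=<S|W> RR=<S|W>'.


start t=11: FL=W FR=W RL=S RR=S
cmd 1: advance +8 → t=19, phase=(3,3,11,11) → FL=S FR=S RL=W RR=W
cmd 2: advance +15 → t=34, phase=(2,2,10,10) → FL=S FR=S RL=W RR=W
cmd 3: advance +3 → t=37, phase=(5,5,13,13) → FL=S FR=S RL=W RR=W
cmd 4: advance +14 → t=51, phase=(3,3,11,11) → FL=S FR=S RL=W RR=W
cmd 5: advance +5 → t=56, phase=(8,8,0,0) → FL=S FR=S RL=S RR=S

after cmd 1 (t=19): FL=S FR=S RL=W RR=W
after cmd 2 (t=34): FL=S FR=S RL=W RR=W
after cmd 3 (t=37): FL=S FR=S RL=W RR=W
after cmd 4 (t=51): FL=S FR=S RL=W RR=W
after cmd 5 (t=56): FL=S FR=S RL=S RR=S


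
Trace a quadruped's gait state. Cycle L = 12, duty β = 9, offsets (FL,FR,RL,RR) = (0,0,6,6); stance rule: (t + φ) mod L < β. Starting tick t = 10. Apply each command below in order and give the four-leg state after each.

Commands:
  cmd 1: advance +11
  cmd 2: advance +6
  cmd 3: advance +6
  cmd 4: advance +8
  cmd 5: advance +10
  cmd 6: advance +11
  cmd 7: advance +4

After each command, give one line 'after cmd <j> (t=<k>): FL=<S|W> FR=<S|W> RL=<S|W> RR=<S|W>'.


after cmd 1 (t=21): FL=W FR=W RL=S RR=S
after cmd 2 (t=27): FL=S FR=S RL=W RR=W
after cmd 3 (t=33): FL=W FR=W RL=S RR=S
after cmd 4 (t=41): FL=S FR=S RL=W RR=W
after cmd 5 (t=51): FL=S FR=S RL=W RR=W
after cmd 6 (t=62): FL=S FR=S RL=S RR=S
after cmd 7 (t=66): FL=S FR=S RL=S RR=S

start t=10: FL=W FR=W RL=S RR=S
cmd 1: advance +11 → t=21, phase=(9,9,3,3) → FL=W FR=W RL=S RR=S
cmd 2: advance +6 → t=27, phase=(3,3,9,9) → FL=S FR=S RL=W RR=W
cmd 3: advance +6 → t=33, phase=(9,9,3,3) → FL=W FR=W RL=S RR=S
cmd 4: advance +8 → t=41, phase=(5,5,11,11) → FL=S FR=S RL=W RR=W
cmd 5: advance +10 → t=51, phase=(3,3,9,9) → FL=S FR=S RL=W RR=W
cmd 6: advance +11 → t=62, phase=(2,2,8,8) → FL=S FR=S RL=S RR=S
cmd 7: advance +4 → t=66, phase=(6,6,0,0) → FL=S FR=S RL=S RR=S


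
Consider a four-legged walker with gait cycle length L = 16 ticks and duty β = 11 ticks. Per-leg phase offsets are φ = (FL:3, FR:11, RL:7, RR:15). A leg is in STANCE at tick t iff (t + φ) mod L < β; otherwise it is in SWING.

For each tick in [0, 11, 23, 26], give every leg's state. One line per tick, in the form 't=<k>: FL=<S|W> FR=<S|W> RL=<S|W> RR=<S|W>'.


t=0: phase=(3,11,7,15) vs β=11 → FL=S FR=W RL=S RR=W
t=11: phase=(14,6,2,10) vs β=11 → FL=W FR=S RL=S RR=S
t=23: phase=(10,2,14,6) vs β=11 → FL=S FR=S RL=W RR=S
t=26: phase=(13,5,1,9) vs β=11 → FL=W FR=S RL=S RR=S

t=0: FL=S FR=W RL=S RR=W
t=11: FL=W FR=S RL=S RR=S
t=23: FL=S FR=S RL=W RR=S
t=26: FL=W FR=S RL=S RR=S


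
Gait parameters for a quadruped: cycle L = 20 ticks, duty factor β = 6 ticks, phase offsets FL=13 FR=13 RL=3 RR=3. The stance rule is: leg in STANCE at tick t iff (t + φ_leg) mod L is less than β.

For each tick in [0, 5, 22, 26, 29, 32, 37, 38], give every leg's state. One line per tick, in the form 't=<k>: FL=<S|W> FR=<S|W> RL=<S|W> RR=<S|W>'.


t=0: FL=W FR=W RL=S RR=S
t=5: FL=W FR=W RL=W RR=W
t=22: FL=W FR=W RL=S RR=S
t=26: FL=W FR=W RL=W RR=W
t=29: FL=S FR=S RL=W RR=W
t=32: FL=S FR=S RL=W RR=W
t=37: FL=W FR=W RL=S RR=S
t=38: FL=W FR=W RL=S RR=S

t=0: phase=(13,13,3,3) vs β=6 → FL=W FR=W RL=S RR=S
t=5: phase=(18,18,8,8) vs β=6 → FL=W FR=W RL=W RR=W
t=22: phase=(15,15,5,5) vs β=6 → FL=W FR=W RL=S RR=S
t=26: phase=(19,19,9,9) vs β=6 → FL=W FR=W RL=W RR=W
t=29: phase=(2,2,12,12) vs β=6 → FL=S FR=S RL=W RR=W
t=32: phase=(5,5,15,15) vs β=6 → FL=S FR=S RL=W RR=W
t=37: phase=(10,10,0,0) vs β=6 → FL=W FR=W RL=S RR=S
t=38: phase=(11,11,1,1) vs β=6 → FL=W FR=W RL=S RR=S


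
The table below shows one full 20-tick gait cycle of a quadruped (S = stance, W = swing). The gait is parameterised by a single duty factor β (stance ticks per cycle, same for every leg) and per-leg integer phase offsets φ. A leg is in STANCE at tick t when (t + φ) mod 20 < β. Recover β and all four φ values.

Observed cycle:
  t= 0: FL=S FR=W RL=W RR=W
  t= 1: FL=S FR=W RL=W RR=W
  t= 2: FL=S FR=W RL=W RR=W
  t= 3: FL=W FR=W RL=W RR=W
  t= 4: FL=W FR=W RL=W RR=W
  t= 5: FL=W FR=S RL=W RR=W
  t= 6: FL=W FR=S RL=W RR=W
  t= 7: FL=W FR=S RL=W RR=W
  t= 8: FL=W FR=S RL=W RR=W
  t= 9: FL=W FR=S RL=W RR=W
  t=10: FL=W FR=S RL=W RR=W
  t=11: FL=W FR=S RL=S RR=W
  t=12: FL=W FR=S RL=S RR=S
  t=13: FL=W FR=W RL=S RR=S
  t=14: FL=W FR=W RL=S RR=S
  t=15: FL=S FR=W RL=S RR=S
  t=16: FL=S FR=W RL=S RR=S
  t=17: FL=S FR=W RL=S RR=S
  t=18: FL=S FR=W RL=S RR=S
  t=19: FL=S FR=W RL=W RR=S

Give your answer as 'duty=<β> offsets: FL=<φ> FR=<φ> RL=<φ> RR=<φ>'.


duty=8 offsets: FL=5 FR=15 RL=9 RR=8

duty β = stance ticks per leg = 8
FL: stance ticks = 8; W→S at t=15 → φ=5
FR: stance ticks = 8; W→S at t=5 → φ=15
RL: stance ticks = 8; W→S at t=11 → φ=9
RR: stance ticks = 8; W→S at t=12 → φ=8


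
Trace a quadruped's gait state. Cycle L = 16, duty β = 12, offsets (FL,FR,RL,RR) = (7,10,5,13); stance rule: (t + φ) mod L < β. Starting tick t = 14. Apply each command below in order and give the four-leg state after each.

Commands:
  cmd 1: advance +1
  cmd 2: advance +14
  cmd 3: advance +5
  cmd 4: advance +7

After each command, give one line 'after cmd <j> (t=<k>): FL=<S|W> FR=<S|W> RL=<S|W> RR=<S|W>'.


start t=14: FL=S FR=S RL=S RR=S
cmd 1: advance +1 → t=15, phase=(6,9,4,12) → FL=S FR=S RL=S RR=W
cmd 2: advance +14 → t=29, phase=(4,7,2,10) → FL=S FR=S RL=S RR=S
cmd 3: advance +5 → t=34, phase=(9,12,7,15) → FL=S FR=W RL=S RR=W
cmd 4: advance +7 → t=41, phase=(0,3,14,6) → FL=S FR=S RL=W RR=S

after cmd 1 (t=15): FL=S FR=S RL=S RR=W
after cmd 2 (t=29): FL=S FR=S RL=S RR=S
after cmd 3 (t=34): FL=S FR=W RL=S RR=W
after cmd 4 (t=41): FL=S FR=S RL=W RR=S


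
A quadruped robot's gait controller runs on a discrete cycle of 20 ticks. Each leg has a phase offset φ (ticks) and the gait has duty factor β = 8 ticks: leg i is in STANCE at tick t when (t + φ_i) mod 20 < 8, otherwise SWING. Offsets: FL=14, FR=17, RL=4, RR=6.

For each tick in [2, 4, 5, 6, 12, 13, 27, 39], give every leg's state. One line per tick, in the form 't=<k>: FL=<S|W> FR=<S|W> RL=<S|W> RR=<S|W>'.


t=2: phase=(16,19,6,8) vs β=8 → FL=W FR=W RL=S RR=W
t=4: phase=(18,1,8,10) vs β=8 → FL=W FR=S RL=W RR=W
t=5: phase=(19,2,9,11) vs β=8 → FL=W FR=S RL=W RR=W
t=6: phase=(0,3,10,12) vs β=8 → FL=S FR=S RL=W RR=W
t=12: phase=(6,9,16,18) vs β=8 → FL=S FR=W RL=W RR=W
t=13: phase=(7,10,17,19) vs β=8 → FL=S FR=W RL=W RR=W
t=27: phase=(1,4,11,13) vs β=8 → FL=S FR=S RL=W RR=W
t=39: phase=(13,16,3,5) vs β=8 → FL=W FR=W RL=S RR=S

t=2: FL=W FR=W RL=S RR=W
t=4: FL=W FR=S RL=W RR=W
t=5: FL=W FR=S RL=W RR=W
t=6: FL=S FR=S RL=W RR=W
t=12: FL=S FR=W RL=W RR=W
t=13: FL=S FR=W RL=W RR=W
t=27: FL=S FR=S RL=W RR=W
t=39: FL=W FR=W RL=S RR=S


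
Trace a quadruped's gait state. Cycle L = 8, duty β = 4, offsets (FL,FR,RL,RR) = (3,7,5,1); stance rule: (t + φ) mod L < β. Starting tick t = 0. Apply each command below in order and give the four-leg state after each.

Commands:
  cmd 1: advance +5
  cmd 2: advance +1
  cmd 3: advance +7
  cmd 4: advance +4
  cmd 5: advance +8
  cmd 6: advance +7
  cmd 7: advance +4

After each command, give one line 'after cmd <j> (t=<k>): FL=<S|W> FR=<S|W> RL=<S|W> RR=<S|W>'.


after cmd 1 (t=5): FL=S FR=W RL=S RR=W
after cmd 2 (t=6): FL=S FR=W RL=S RR=W
after cmd 3 (t=13): FL=S FR=W RL=S RR=W
after cmd 4 (t=17): FL=W FR=S RL=W RR=S
after cmd 5 (t=25): FL=W FR=S RL=W RR=S
after cmd 6 (t=32): FL=S FR=W RL=W RR=S
after cmd 7 (t=36): FL=W FR=S RL=S RR=W

start t=0: FL=S FR=W RL=W RR=S
cmd 1: advance +5 → t=5, phase=(0,4,2,6) → FL=S FR=W RL=S RR=W
cmd 2: advance +1 → t=6, phase=(1,5,3,7) → FL=S FR=W RL=S RR=W
cmd 3: advance +7 → t=13, phase=(0,4,2,6) → FL=S FR=W RL=S RR=W
cmd 4: advance +4 → t=17, phase=(4,0,6,2) → FL=W FR=S RL=W RR=S
cmd 5: advance +8 → t=25, phase=(4,0,6,2) → FL=W FR=S RL=W RR=S
cmd 6: advance +7 → t=32, phase=(3,7,5,1) → FL=S FR=W RL=W RR=S
cmd 7: advance +4 → t=36, phase=(7,3,1,5) → FL=W FR=S RL=S RR=W


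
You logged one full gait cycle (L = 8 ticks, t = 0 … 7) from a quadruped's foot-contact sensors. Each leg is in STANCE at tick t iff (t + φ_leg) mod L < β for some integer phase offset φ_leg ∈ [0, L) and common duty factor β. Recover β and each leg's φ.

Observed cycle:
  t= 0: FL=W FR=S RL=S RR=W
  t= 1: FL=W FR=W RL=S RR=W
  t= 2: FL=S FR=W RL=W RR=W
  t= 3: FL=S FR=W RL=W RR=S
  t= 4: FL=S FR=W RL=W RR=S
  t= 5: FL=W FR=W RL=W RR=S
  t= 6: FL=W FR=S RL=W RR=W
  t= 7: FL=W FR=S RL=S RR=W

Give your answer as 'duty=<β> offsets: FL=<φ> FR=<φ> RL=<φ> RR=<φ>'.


duty β = stance ticks per leg = 3
FL: stance ticks = 3; W→S at t=2 → φ=6
FR: stance ticks = 3; W→S at t=6 → φ=2
RL: stance ticks = 3; W→S at t=7 → φ=1
RR: stance ticks = 3; W→S at t=3 → φ=5

duty=3 offsets: FL=6 FR=2 RL=1 RR=5


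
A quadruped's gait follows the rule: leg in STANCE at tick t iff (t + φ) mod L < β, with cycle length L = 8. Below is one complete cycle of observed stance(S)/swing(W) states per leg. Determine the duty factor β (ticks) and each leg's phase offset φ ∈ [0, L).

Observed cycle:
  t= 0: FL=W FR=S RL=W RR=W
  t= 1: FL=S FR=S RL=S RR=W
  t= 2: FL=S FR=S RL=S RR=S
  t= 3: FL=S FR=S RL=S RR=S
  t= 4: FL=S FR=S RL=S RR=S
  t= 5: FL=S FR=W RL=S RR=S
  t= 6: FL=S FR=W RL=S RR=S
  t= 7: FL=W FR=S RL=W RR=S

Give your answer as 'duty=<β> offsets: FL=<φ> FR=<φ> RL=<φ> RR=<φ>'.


duty=6 offsets: FL=7 FR=1 RL=7 RR=6

duty β = stance ticks per leg = 6
FL: stance ticks = 6; W→S at t=1 → φ=7
FR: stance ticks = 6; W→S at t=7 → φ=1
RL: stance ticks = 6; W→S at t=1 → φ=7
RR: stance ticks = 6; W→S at t=2 → φ=6


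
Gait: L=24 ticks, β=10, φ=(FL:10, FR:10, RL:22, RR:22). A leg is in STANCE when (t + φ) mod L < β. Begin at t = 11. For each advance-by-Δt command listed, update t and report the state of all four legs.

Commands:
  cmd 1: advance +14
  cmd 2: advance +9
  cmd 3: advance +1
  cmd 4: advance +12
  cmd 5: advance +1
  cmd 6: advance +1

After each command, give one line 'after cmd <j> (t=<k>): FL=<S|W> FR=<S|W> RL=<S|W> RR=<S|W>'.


after cmd 1 (t=25): FL=W FR=W RL=W RR=W
after cmd 2 (t=34): FL=W FR=W RL=S RR=S
after cmd 3 (t=35): FL=W FR=W RL=S RR=S
after cmd 4 (t=47): FL=S FR=S RL=W RR=W
after cmd 5 (t=48): FL=W FR=W RL=W RR=W
after cmd 6 (t=49): FL=W FR=W RL=W RR=W

start t=11: FL=W FR=W RL=S RR=S
cmd 1: advance +14 → t=25, phase=(11,11,23,23) → FL=W FR=W RL=W RR=W
cmd 2: advance +9 → t=34, phase=(20,20,8,8) → FL=W FR=W RL=S RR=S
cmd 3: advance +1 → t=35, phase=(21,21,9,9) → FL=W FR=W RL=S RR=S
cmd 4: advance +12 → t=47, phase=(9,9,21,21) → FL=S FR=S RL=W RR=W
cmd 5: advance +1 → t=48, phase=(10,10,22,22) → FL=W FR=W RL=W RR=W
cmd 6: advance +1 → t=49, phase=(11,11,23,23) → FL=W FR=W RL=W RR=W


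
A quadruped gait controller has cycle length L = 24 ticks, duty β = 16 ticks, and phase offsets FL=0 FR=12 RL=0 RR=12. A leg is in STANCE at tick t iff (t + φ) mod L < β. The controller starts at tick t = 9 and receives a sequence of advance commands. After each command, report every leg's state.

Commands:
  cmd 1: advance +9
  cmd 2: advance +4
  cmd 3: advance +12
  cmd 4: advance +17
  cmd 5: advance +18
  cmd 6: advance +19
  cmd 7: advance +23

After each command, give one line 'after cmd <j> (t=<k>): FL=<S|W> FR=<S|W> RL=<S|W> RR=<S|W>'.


start t=9: FL=S FR=W RL=S RR=W
cmd 1: advance +9 → t=18, phase=(18,6,18,6) → FL=W FR=S RL=W RR=S
cmd 2: advance +4 → t=22, phase=(22,10,22,10) → FL=W FR=S RL=W RR=S
cmd 3: advance +12 → t=34, phase=(10,22,10,22) → FL=S FR=W RL=S RR=W
cmd 4: advance +17 → t=51, phase=(3,15,3,15) → FL=S FR=S RL=S RR=S
cmd 5: advance +18 → t=69, phase=(21,9,21,9) → FL=W FR=S RL=W RR=S
cmd 6: advance +19 → t=88, phase=(16,4,16,4) → FL=W FR=S RL=W RR=S
cmd 7: advance +23 → t=111, phase=(15,3,15,3) → FL=S FR=S RL=S RR=S

after cmd 1 (t=18): FL=W FR=S RL=W RR=S
after cmd 2 (t=22): FL=W FR=S RL=W RR=S
after cmd 3 (t=34): FL=S FR=W RL=S RR=W
after cmd 4 (t=51): FL=S FR=S RL=S RR=S
after cmd 5 (t=69): FL=W FR=S RL=W RR=S
after cmd 6 (t=88): FL=W FR=S RL=W RR=S
after cmd 7 (t=111): FL=S FR=S RL=S RR=S


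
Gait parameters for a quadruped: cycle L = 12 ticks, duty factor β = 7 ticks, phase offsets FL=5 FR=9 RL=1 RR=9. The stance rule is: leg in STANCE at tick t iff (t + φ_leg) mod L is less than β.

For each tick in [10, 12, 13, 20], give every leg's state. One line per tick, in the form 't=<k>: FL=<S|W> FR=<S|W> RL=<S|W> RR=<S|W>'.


t=10: phase=(3,7,11,7) vs β=7 → FL=S FR=W RL=W RR=W
t=12: phase=(5,9,1,9) vs β=7 → FL=S FR=W RL=S RR=W
t=13: phase=(6,10,2,10) vs β=7 → FL=S FR=W RL=S RR=W
t=20: phase=(1,5,9,5) vs β=7 → FL=S FR=S RL=W RR=S

t=10: FL=S FR=W RL=W RR=W
t=12: FL=S FR=W RL=S RR=W
t=13: FL=S FR=W RL=S RR=W
t=20: FL=S FR=S RL=W RR=S


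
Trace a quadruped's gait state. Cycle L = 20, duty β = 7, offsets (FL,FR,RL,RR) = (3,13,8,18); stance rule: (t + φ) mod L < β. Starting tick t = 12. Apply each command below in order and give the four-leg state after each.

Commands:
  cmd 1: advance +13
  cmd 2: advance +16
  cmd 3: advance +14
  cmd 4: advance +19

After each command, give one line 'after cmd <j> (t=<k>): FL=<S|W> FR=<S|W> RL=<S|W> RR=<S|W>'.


after cmd 1 (t=25): FL=W FR=W RL=W RR=S
after cmd 2 (t=41): FL=S FR=W RL=W RR=W
after cmd 3 (t=55): FL=W FR=W RL=S RR=W
after cmd 4 (t=74): FL=W FR=W RL=S RR=W

start t=12: FL=W FR=S RL=S RR=W
cmd 1: advance +13 → t=25, phase=(8,18,13,3) → FL=W FR=W RL=W RR=S
cmd 2: advance +16 → t=41, phase=(4,14,9,19) → FL=S FR=W RL=W RR=W
cmd 3: advance +14 → t=55, phase=(18,8,3,13) → FL=W FR=W RL=S RR=W
cmd 4: advance +19 → t=74, phase=(17,7,2,12) → FL=W FR=W RL=S RR=W


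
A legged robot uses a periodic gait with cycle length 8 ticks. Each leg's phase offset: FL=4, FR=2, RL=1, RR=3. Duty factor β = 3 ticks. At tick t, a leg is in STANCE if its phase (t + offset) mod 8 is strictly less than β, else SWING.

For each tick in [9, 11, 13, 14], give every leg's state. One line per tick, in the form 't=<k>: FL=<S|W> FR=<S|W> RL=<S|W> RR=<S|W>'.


t=9: FL=W FR=W RL=S RR=W
t=11: FL=W FR=W RL=W RR=W
t=13: FL=S FR=W RL=W RR=S
t=14: FL=S FR=S RL=W RR=S

t=9: phase=(5,3,2,4) vs β=3 → FL=W FR=W RL=S RR=W
t=11: phase=(7,5,4,6) vs β=3 → FL=W FR=W RL=W RR=W
t=13: phase=(1,7,6,0) vs β=3 → FL=S FR=W RL=W RR=S
t=14: phase=(2,0,7,1) vs β=3 → FL=S FR=S RL=W RR=S


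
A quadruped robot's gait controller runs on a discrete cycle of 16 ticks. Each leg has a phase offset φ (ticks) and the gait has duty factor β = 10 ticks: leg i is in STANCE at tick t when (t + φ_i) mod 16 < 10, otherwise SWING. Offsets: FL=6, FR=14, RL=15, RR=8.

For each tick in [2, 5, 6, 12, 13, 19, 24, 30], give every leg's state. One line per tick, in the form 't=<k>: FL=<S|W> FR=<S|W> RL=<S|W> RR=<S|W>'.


t=2: phase=(8,0,1,10) vs β=10 → FL=S FR=S RL=S RR=W
t=5: phase=(11,3,4,13) vs β=10 → FL=W FR=S RL=S RR=W
t=6: phase=(12,4,5,14) vs β=10 → FL=W FR=S RL=S RR=W
t=12: phase=(2,10,11,4) vs β=10 → FL=S FR=W RL=W RR=S
t=13: phase=(3,11,12,5) vs β=10 → FL=S FR=W RL=W RR=S
t=19: phase=(9,1,2,11) vs β=10 → FL=S FR=S RL=S RR=W
t=24: phase=(14,6,7,0) vs β=10 → FL=W FR=S RL=S RR=S
t=30: phase=(4,12,13,6) vs β=10 → FL=S FR=W RL=W RR=S

t=2: FL=S FR=S RL=S RR=W
t=5: FL=W FR=S RL=S RR=W
t=6: FL=W FR=S RL=S RR=W
t=12: FL=S FR=W RL=W RR=S
t=13: FL=S FR=W RL=W RR=S
t=19: FL=S FR=S RL=S RR=W
t=24: FL=W FR=S RL=S RR=S
t=30: FL=S FR=W RL=W RR=S


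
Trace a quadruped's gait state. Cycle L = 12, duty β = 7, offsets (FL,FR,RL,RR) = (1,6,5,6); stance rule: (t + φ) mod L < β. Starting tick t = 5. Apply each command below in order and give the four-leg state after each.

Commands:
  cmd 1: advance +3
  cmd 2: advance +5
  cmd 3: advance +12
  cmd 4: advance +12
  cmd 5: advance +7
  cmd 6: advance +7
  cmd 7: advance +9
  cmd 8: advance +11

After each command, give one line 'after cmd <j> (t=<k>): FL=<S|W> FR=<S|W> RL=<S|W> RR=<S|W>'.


start t=5: FL=S FR=W RL=W RR=W
cmd 1: advance +3 → t=8, phase=(9,2,1,2) → FL=W FR=S RL=S RR=S
cmd 2: advance +5 → t=13, phase=(2,7,6,7) → FL=S FR=W RL=S RR=W
cmd 3: advance +12 → t=25, phase=(2,7,6,7) → FL=S FR=W RL=S RR=W
cmd 4: advance +12 → t=37, phase=(2,7,6,7) → FL=S FR=W RL=S RR=W
cmd 5: advance +7 → t=44, phase=(9,2,1,2) → FL=W FR=S RL=S RR=S
cmd 6: advance +7 → t=51, phase=(4,9,8,9) → FL=S FR=W RL=W RR=W
cmd 7: advance +9 → t=60, phase=(1,6,5,6) → FL=S FR=S RL=S RR=S
cmd 8: advance +11 → t=71, phase=(0,5,4,5) → FL=S FR=S RL=S RR=S

after cmd 1 (t=8): FL=W FR=S RL=S RR=S
after cmd 2 (t=13): FL=S FR=W RL=S RR=W
after cmd 3 (t=25): FL=S FR=W RL=S RR=W
after cmd 4 (t=37): FL=S FR=W RL=S RR=W
after cmd 5 (t=44): FL=W FR=S RL=S RR=S
after cmd 6 (t=51): FL=S FR=W RL=W RR=W
after cmd 7 (t=60): FL=S FR=S RL=S RR=S
after cmd 8 (t=71): FL=S FR=S RL=S RR=S


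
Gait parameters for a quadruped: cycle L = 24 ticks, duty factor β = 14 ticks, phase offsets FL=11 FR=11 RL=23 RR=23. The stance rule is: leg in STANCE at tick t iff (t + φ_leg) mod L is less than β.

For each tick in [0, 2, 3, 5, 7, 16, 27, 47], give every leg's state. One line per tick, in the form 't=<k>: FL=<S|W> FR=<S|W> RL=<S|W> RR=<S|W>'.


t=0: phase=(11,11,23,23) vs β=14 → FL=S FR=S RL=W RR=W
t=2: phase=(13,13,1,1) vs β=14 → FL=S FR=S RL=S RR=S
t=3: phase=(14,14,2,2) vs β=14 → FL=W FR=W RL=S RR=S
t=5: phase=(16,16,4,4) vs β=14 → FL=W FR=W RL=S RR=S
t=7: phase=(18,18,6,6) vs β=14 → FL=W FR=W RL=S RR=S
t=16: phase=(3,3,15,15) vs β=14 → FL=S FR=S RL=W RR=W
t=27: phase=(14,14,2,2) vs β=14 → FL=W FR=W RL=S RR=S
t=47: phase=(10,10,22,22) vs β=14 → FL=S FR=S RL=W RR=W

t=0: FL=S FR=S RL=W RR=W
t=2: FL=S FR=S RL=S RR=S
t=3: FL=W FR=W RL=S RR=S
t=5: FL=W FR=W RL=S RR=S
t=7: FL=W FR=W RL=S RR=S
t=16: FL=S FR=S RL=W RR=W
t=27: FL=W FR=W RL=S RR=S
t=47: FL=S FR=S RL=W RR=W


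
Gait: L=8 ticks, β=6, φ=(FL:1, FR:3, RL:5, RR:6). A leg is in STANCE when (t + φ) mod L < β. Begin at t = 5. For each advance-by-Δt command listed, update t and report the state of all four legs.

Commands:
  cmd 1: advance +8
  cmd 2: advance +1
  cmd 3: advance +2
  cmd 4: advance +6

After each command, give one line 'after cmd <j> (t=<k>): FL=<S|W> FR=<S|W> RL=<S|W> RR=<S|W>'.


after cmd 1 (t=13): FL=W FR=S RL=S RR=S
after cmd 2 (t=14): FL=W FR=S RL=S RR=S
after cmd 3 (t=16): FL=S FR=S RL=S RR=W
after cmd 4 (t=22): FL=W FR=S RL=S RR=S

start t=5: FL=W FR=S RL=S RR=S
cmd 1: advance +8 → t=13, phase=(6,0,2,3) → FL=W FR=S RL=S RR=S
cmd 2: advance +1 → t=14, phase=(7,1,3,4) → FL=W FR=S RL=S RR=S
cmd 3: advance +2 → t=16, phase=(1,3,5,6) → FL=S FR=S RL=S RR=W
cmd 4: advance +6 → t=22, phase=(7,1,3,4) → FL=W FR=S RL=S RR=S


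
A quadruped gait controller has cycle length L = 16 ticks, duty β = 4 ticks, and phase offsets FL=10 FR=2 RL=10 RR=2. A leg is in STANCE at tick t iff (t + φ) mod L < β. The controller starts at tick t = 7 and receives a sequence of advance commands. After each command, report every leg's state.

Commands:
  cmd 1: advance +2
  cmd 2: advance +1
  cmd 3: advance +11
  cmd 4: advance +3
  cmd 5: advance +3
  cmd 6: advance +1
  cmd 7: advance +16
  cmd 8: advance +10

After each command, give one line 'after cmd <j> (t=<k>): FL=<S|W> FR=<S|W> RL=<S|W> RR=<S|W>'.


start t=7: FL=S FR=W RL=S RR=W
cmd 1: advance +2 → t=9, phase=(3,11,3,11) → FL=S FR=W RL=S RR=W
cmd 2: advance +1 → t=10, phase=(4,12,4,12) → FL=W FR=W RL=W RR=W
cmd 3: advance +11 → t=21, phase=(15,7,15,7) → FL=W FR=W RL=W RR=W
cmd 4: advance +3 → t=24, phase=(2,10,2,10) → FL=S FR=W RL=S RR=W
cmd 5: advance +3 → t=27, phase=(5,13,5,13) → FL=W FR=W RL=W RR=W
cmd 6: advance +1 → t=28, phase=(6,14,6,14) → FL=W FR=W RL=W RR=W
cmd 7: advance +16 → t=44, phase=(6,14,6,14) → FL=W FR=W RL=W RR=W
cmd 8: advance +10 → t=54, phase=(0,8,0,8) → FL=S FR=W RL=S RR=W

after cmd 1 (t=9): FL=S FR=W RL=S RR=W
after cmd 2 (t=10): FL=W FR=W RL=W RR=W
after cmd 3 (t=21): FL=W FR=W RL=W RR=W
after cmd 4 (t=24): FL=S FR=W RL=S RR=W
after cmd 5 (t=27): FL=W FR=W RL=W RR=W
after cmd 6 (t=28): FL=W FR=W RL=W RR=W
after cmd 7 (t=44): FL=W FR=W RL=W RR=W
after cmd 8 (t=54): FL=S FR=W RL=S RR=W


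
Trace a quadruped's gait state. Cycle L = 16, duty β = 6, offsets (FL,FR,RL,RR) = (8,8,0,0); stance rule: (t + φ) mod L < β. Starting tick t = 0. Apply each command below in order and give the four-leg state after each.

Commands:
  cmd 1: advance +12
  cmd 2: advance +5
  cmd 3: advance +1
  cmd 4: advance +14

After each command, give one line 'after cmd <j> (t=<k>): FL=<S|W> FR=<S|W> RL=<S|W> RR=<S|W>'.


after cmd 1 (t=12): FL=S FR=S RL=W RR=W
after cmd 2 (t=17): FL=W FR=W RL=S RR=S
after cmd 3 (t=18): FL=W FR=W RL=S RR=S
after cmd 4 (t=32): FL=W FR=W RL=S RR=S

start t=0: FL=W FR=W RL=S RR=S
cmd 1: advance +12 → t=12, phase=(4,4,12,12) → FL=S FR=S RL=W RR=W
cmd 2: advance +5 → t=17, phase=(9,9,1,1) → FL=W FR=W RL=S RR=S
cmd 3: advance +1 → t=18, phase=(10,10,2,2) → FL=W FR=W RL=S RR=S
cmd 4: advance +14 → t=32, phase=(8,8,0,0) → FL=W FR=W RL=S RR=S


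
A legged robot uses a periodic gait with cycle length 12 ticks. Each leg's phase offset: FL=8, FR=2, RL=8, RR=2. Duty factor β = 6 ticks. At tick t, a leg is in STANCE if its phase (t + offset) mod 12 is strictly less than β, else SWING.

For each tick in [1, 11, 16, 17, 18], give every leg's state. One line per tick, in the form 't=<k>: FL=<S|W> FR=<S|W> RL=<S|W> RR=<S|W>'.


t=1: FL=W FR=S RL=W RR=S
t=11: FL=W FR=S RL=W RR=S
t=16: FL=S FR=W RL=S RR=W
t=17: FL=S FR=W RL=S RR=W
t=18: FL=S FR=W RL=S RR=W

t=1: phase=(9,3,9,3) vs β=6 → FL=W FR=S RL=W RR=S
t=11: phase=(7,1,7,1) vs β=6 → FL=W FR=S RL=W RR=S
t=16: phase=(0,6,0,6) vs β=6 → FL=S FR=W RL=S RR=W
t=17: phase=(1,7,1,7) vs β=6 → FL=S FR=W RL=S RR=W
t=18: phase=(2,8,2,8) vs β=6 → FL=S FR=W RL=S RR=W


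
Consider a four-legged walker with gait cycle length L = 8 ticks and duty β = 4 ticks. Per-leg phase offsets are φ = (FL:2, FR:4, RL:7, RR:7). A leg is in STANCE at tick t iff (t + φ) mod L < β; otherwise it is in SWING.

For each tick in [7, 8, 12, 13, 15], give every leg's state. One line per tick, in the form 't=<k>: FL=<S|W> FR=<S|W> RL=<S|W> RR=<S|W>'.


t=7: FL=S FR=S RL=W RR=W
t=8: FL=S FR=W RL=W RR=W
t=12: FL=W FR=S RL=S RR=S
t=13: FL=W FR=S RL=W RR=W
t=15: FL=S FR=S RL=W RR=W

t=7: phase=(1,3,6,6) vs β=4 → FL=S FR=S RL=W RR=W
t=8: phase=(2,4,7,7) vs β=4 → FL=S FR=W RL=W RR=W
t=12: phase=(6,0,3,3) vs β=4 → FL=W FR=S RL=S RR=S
t=13: phase=(7,1,4,4) vs β=4 → FL=W FR=S RL=W RR=W
t=15: phase=(1,3,6,6) vs β=4 → FL=S FR=S RL=W RR=W


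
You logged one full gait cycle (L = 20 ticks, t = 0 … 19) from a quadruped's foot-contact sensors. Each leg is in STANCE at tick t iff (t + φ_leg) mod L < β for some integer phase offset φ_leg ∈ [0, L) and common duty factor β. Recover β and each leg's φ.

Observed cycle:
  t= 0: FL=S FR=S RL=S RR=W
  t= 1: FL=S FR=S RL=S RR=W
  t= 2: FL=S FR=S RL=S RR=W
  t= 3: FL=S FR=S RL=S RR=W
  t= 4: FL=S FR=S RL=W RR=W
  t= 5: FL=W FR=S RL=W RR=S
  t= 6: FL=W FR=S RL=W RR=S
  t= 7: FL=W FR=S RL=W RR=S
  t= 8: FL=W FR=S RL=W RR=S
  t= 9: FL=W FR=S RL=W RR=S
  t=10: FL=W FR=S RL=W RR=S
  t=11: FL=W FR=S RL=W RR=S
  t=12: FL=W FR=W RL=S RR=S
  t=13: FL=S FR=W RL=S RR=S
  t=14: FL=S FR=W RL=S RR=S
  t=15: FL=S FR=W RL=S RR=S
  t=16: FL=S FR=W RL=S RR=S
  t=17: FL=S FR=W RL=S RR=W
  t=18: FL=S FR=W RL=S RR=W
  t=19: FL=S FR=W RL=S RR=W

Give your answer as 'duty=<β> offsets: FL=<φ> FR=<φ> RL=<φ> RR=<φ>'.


duty β = stance ticks per leg = 12
FL: stance ticks = 12; W→S at t=13 → φ=7
FR: stance ticks = 12; W→S at t=0 → φ=0
RL: stance ticks = 12; W→S at t=12 → φ=8
RR: stance ticks = 12; W→S at t=5 → φ=15

duty=12 offsets: FL=7 FR=0 RL=8 RR=15


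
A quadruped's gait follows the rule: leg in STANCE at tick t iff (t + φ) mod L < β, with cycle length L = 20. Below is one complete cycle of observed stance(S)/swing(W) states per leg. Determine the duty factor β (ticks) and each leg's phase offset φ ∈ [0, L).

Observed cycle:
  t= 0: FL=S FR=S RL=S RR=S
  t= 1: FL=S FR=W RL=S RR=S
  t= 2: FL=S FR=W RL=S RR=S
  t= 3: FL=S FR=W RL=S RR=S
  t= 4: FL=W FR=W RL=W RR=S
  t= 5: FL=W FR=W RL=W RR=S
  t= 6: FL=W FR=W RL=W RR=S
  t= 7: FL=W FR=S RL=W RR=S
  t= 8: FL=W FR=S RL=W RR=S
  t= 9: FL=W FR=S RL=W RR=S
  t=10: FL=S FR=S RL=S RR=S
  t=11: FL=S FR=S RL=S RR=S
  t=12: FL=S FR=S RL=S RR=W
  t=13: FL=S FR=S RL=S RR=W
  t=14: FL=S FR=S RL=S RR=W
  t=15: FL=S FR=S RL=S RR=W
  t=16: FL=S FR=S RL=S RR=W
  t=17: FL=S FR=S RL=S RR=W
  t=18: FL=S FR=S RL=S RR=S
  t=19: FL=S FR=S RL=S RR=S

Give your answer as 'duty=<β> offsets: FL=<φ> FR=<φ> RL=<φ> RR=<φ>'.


duty=14 offsets: FL=10 FR=13 RL=10 RR=2

duty β = stance ticks per leg = 14
FL: stance ticks = 14; W→S at t=10 → φ=10
FR: stance ticks = 14; W→S at t=7 → φ=13
RL: stance ticks = 14; W→S at t=10 → φ=10
RR: stance ticks = 14; W→S at t=18 → φ=2


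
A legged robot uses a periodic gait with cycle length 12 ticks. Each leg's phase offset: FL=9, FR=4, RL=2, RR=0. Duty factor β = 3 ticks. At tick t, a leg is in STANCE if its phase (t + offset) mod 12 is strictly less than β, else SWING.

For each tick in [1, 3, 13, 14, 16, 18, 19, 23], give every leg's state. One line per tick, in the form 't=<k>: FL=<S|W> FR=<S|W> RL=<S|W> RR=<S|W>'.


t=1: FL=W FR=W RL=W RR=S
t=3: FL=S FR=W RL=W RR=W
t=13: FL=W FR=W RL=W RR=S
t=14: FL=W FR=W RL=W RR=S
t=16: FL=S FR=W RL=W RR=W
t=18: FL=W FR=W RL=W RR=W
t=19: FL=W FR=W RL=W RR=W
t=23: FL=W FR=W RL=S RR=W

t=1: phase=(10,5,3,1) vs β=3 → FL=W FR=W RL=W RR=S
t=3: phase=(0,7,5,3) vs β=3 → FL=S FR=W RL=W RR=W
t=13: phase=(10,5,3,1) vs β=3 → FL=W FR=W RL=W RR=S
t=14: phase=(11,6,4,2) vs β=3 → FL=W FR=W RL=W RR=S
t=16: phase=(1,8,6,4) vs β=3 → FL=S FR=W RL=W RR=W
t=18: phase=(3,10,8,6) vs β=3 → FL=W FR=W RL=W RR=W
t=19: phase=(4,11,9,7) vs β=3 → FL=W FR=W RL=W RR=W
t=23: phase=(8,3,1,11) vs β=3 → FL=W FR=W RL=S RR=W


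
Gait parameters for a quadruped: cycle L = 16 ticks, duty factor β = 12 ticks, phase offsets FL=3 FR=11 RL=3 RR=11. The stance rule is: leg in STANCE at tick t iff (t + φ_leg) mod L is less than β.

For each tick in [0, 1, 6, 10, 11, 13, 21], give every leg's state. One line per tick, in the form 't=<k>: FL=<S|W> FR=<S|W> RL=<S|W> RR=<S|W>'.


t=0: FL=S FR=S RL=S RR=S
t=1: FL=S FR=W RL=S RR=W
t=6: FL=S FR=S RL=S RR=S
t=10: FL=W FR=S RL=W RR=S
t=11: FL=W FR=S RL=W RR=S
t=13: FL=S FR=S RL=S RR=S
t=21: FL=S FR=S RL=S RR=S

t=0: phase=(3,11,3,11) vs β=12 → FL=S FR=S RL=S RR=S
t=1: phase=(4,12,4,12) vs β=12 → FL=S FR=W RL=S RR=W
t=6: phase=(9,1,9,1) vs β=12 → FL=S FR=S RL=S RR=S
t=10: phase=(13,5,13,5) vs β=12 → FL=W FR=S RL=W RR=S
t=11: phase=(14,6,14,6) vs β=12 → FL=W FR=S RL=W RR=S
t=13: phase=(0,8,0,8) vs β=12 → FL=S FR=S RL=S RR=S
t=21: phase=(8,0,8,0) vs β=12 → FL=S FR=S RL=S RR=S


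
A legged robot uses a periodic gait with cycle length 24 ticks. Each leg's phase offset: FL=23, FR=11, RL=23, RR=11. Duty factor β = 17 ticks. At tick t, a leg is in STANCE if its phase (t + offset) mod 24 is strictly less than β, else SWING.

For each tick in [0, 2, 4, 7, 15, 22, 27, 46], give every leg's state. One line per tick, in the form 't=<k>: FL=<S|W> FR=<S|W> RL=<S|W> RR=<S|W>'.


t=0: phase=(23,11,23,11) vs β=17 → FL=W FR=S RL=W RR=S
t=2: phase=(1,13,1,13) vs β=17 → FL=S FR=S RL=S RR=S
t=4: phase=(3,15,3,15) vs β=17 → FL=S FR=S RL=S RR=S
t=7: phase=(6,18,6,18) vs β=17 → FL=S FR=W RL=S RR=W
t=15: phase=(14,2,14,2) vs β=17 → FL=S FR=S RL=S RR=S
t=22: phase=(21,9,21,9) vs β=17 → FL=W FR=S RL=W RR=S
t=27: phase=(2,14,2,14) vs β=17 → FL=S FR=S RL=S RR=S
t=46: phase=(21,9,21,9) vs β=17 → FL=W FR=S RL=W RR=S

t=0: FL=W FR=S RL=W RR=S
t=2: FL=S FR=S RL=S RR=S
t=4: FL=S FR=S RL=S RR=S
t=7: FL=S FR=W RL=S RR=W
t=15: FL=S FR=S RL=S RR=S
t=22: FL=W FR=S RL=W RR=S
t=27: FL=S FR=S RL=S RR=S
t=46: FL=W FR=S RL=W RR=S


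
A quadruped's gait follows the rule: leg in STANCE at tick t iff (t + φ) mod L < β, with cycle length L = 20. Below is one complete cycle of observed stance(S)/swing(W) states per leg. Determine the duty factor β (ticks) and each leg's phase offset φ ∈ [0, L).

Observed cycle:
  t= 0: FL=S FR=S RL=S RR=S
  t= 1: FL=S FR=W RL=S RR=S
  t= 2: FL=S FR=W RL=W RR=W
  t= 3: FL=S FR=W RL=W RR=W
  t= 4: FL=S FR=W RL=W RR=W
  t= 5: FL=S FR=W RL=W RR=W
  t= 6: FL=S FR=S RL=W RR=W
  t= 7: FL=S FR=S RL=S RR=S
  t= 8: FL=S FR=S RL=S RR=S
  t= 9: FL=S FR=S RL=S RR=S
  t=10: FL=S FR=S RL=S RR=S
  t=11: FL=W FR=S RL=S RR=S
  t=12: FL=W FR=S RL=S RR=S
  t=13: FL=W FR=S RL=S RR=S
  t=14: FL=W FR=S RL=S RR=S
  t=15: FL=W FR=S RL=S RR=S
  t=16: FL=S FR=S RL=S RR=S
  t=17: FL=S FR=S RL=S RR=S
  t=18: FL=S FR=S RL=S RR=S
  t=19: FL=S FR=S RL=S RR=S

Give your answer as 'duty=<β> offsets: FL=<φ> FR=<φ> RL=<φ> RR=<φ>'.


duty β = stance ticks per leg = 15
FL: stance ticks = 15; W→S at t=16 → φ=4
FR: stance ticks = 15; W→S at t=6 → φ=14
RL: stance ticks = 15; W→S at t=7 → φ=13
RR: stance ticks = 15; W→S at t=7 → φ=13

duty=15 offsets: FL=4 FR=14 RL=13 RR=13


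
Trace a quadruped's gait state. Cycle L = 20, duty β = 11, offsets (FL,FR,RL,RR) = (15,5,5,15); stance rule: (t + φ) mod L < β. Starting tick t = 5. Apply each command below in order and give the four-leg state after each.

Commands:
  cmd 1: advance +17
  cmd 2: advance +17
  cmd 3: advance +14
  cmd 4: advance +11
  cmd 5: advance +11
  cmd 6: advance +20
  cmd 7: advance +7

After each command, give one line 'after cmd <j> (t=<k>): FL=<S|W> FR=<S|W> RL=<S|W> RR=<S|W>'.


start t=5: FL=S FR=S RL=S RR=S
cmd 1: advance +17 → t=22, phase=(17,7,7,17) → FL=W FR=S RL=S RR=W
cmd 2: advance +17 → t=39, phase=(14,4,4,14) → FL=W FR=S RL=S RR=W
cmd 3: advance +14 → t=53, phase=(8,18,18,8) → FL=S FR=W RL=W RR=S
cmd 4: advance +11 → t=64, phase=(19,9,9,19) → FL=W FR=S RL=S RR=W
cmd 5: advance +11 → t=75, phase=(10,0,0,10) → FL=S FR=S RL=S RR=S
cmd 6: advance +20 → t=95, phase=(10,0,0,10) → FL=S FR=S RL=S RR=S
cmd 7: advance +7 → t=102, phase=(17,7,7,17) → FL=W FR=S RL=S RR=W

after cmd 1 (t=22): FL=W FR=S RL=S RR=W
after cmd 2 (t=39): FL=W FR=S RL=S RR=W
after cmd 3 (t=53): FL=S FR=W RL=W RR=S
after cmd 4 (t=64): FL=W FR=S RL=S RR=W
after cmd 5 (t=75): FL=S FR=S RL=S RR=S
after cmd 6 (t=95): FL=S FR=S RL=S RR=S
after cmd 7 (t=102): FL=W FR=S RL=S RR=W


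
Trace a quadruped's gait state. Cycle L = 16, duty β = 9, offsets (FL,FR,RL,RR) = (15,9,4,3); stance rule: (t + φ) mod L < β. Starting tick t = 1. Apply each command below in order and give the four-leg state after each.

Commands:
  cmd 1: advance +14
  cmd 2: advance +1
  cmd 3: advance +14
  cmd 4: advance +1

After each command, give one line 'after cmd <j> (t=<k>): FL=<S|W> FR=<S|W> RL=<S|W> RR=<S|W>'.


after cmd 1 (t=15): FL=W FR=S RL=S RR=S
after cmd 2 (t=16): FL=W FR=W RL=S RR=S
after cmd 3 (t=30): FL=W FR=S RL=S RR=S
after cmd 4 (t=31): FL=W FR=S RL=S RR=S

start t=1: FL=S FR=W RL=S RR=S
cmd 1: advance +14 → t=15, phase=(14,8,3,2) → FL=W FR=S RL=S RR=S
cmd 2: advance +1 → t=16, phase=(15,9,4,3) → FL=W FR=W RL=S RR=S
cmd 3: advance +14 → t=30, phase=(13,7,2,1) → FL=W FR=S RL=S RR=S
cmd 4: advance +1 → t=31, phase=(14,8,3,2) → FL=W FR=S RL=S RR=S


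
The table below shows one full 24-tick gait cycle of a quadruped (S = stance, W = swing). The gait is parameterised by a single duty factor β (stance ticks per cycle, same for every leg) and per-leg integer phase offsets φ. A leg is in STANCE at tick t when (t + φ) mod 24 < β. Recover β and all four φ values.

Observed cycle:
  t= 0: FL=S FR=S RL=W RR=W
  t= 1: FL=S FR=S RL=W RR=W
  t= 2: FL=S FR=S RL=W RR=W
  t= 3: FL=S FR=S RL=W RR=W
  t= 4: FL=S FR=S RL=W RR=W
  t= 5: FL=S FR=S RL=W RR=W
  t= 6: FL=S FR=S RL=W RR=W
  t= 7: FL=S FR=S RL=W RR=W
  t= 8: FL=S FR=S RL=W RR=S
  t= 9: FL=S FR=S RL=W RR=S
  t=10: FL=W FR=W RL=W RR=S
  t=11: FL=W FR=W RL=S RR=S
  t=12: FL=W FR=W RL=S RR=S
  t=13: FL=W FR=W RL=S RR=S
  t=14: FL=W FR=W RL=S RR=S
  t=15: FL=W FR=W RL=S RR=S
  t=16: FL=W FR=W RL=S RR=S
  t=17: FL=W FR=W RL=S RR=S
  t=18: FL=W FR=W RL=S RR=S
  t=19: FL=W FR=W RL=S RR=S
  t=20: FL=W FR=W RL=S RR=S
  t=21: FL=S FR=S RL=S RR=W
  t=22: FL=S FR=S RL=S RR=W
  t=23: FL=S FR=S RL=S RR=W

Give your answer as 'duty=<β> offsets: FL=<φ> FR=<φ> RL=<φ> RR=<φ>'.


duty β = stance ticks per leg = 13
FL: stance ticks = 13; W→S at t=21 → φ=3
FR: stance ticks = 13; W→S at t=21 → φ=3
RL: stance ticks = 13; W→S at t=11 → φ=13
RR: stance ticks = 13; W→S at t=8 → φ=16

duty=13 offsets: FL=3 FR=3 RL=13 RR=16


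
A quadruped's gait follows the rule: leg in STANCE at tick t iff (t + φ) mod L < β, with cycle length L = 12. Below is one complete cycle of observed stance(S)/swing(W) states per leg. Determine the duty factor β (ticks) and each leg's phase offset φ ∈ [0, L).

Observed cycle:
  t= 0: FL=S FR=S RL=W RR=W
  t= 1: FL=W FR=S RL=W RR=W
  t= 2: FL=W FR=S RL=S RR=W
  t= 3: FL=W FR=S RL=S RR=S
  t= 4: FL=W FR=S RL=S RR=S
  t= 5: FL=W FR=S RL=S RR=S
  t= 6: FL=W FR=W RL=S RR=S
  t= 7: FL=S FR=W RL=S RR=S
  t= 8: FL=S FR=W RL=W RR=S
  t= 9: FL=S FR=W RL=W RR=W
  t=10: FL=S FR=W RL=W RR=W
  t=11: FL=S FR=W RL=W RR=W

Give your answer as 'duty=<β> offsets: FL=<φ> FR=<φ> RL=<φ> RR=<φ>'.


duty=6 offsets: FL=5 FR=0 RL=10 RR=9

duty β = stance ticks per leg = 6
FL: stance ticks = 6; W→S at t=7 → φ=5
FR: stance ticks = 6; W→S at t=0 → φ=0
RL: stance ticks = 6; W→S at t=2 → φ=10
RR: stance ticks = 6; W→S at t=3 → φ=9


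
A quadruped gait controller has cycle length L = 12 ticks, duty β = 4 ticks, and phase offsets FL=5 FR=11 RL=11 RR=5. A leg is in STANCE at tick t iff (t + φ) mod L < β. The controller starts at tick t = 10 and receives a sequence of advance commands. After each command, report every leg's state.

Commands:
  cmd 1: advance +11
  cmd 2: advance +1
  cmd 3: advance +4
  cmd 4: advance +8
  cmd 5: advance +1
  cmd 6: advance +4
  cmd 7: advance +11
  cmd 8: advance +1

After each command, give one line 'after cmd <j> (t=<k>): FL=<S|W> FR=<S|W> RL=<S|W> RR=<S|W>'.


after cmd 1 (t=21): FL=S FR=W RL=W RR=S
after cmd 2 (t=22): FL=S FR=W RL=W RR=S
after cmd 3 (t=26): FL=W FR=S RL=S RR=W
after cmd 4 (t=34): FL=S FR=W RL=W RR=S
after cmd 5 (t=35): FL=W FR=W RL=W RR=W
after cmd 6 (t=39): FL=W FR=S RL=S RR=W
after cmd 7 (t=50): FL=W FR=S RL=S RR=W
after cmd 8 (t=51): FL=W FR=S RL=S RR=W

start t=10: FL=S FR=W RL=W RR=S
cmd 1: advance +11 → t=21, phase=(2,8,8,2) → FL=S FR=W RL=W RR=S
cmd 2: advance +1 → t=22, phase=(3,9,9,3) → FL=S FR=W RL=W RR=S
cmd 3: advance +4 → t=26, phase=(7,1,1,7) → FL=W FR=S RL=S RR=W
cmd 4: advance +8 → t=34, phase=(3,9,9,3) → FL=S FR=W RL=W RR=S
cmd 5: advance +1 → t=35, phase=(4,10,10,4) → FL=W FR=W RL=W RR=W
cmd 6: advance +4 → t=39, phase=(8,2,2,8) → FL=W FR=S RL=S RR=W
cmd 7: advance +11 → t=50, phase=(7,1,1,7) → FL=W FR=S RL=S RR=W
cmd 8: advance +1 → t=51, phase=(8,2,2,8) → FL=W FR=S RL=S RR=W


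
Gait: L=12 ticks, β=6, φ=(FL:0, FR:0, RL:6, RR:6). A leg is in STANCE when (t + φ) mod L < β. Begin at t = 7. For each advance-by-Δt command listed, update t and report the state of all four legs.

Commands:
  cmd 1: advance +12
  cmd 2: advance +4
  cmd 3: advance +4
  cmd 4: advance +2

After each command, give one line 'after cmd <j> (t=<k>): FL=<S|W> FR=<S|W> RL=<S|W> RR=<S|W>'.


start t=7: FL=W FR=W RL=S RR=S
cmd 1: advance +12 → t=19, phase=(7,7,1,1) → FL=W FR=W RL=S RR=S
cmd 2: advance +4 → t=23, phase=(11,11,5,5) → FL=W FR=W RL=S RR=S
cmd 3: advance +4 → t=27, phase=(3,3,9,9) → FL=S FR=S RL=W RR=W
cmd 4: advance +2 → t=29, phase=(5,5,11,11) → FL=S FR=S RL=W RR=W

after cmd 1 (t=19): FL=W FR=W RL=S RR=S
after cmd 2 (t=23): FL=W FR=W RL=S RR=S
after cmd 3 (t=27): FL=S FR=S RL=W RR=W
after cmd 4 (t=29): FL=S FR=S RL=W RR=W
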